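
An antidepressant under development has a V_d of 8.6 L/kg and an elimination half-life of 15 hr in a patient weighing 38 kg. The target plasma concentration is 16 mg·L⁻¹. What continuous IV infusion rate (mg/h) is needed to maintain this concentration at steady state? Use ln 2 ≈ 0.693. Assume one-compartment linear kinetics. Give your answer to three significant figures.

Vd(total) = 38 kg × 8.6 L/kg = 326.8 L
CL = 0.693 × Vd / t½ = 0.693 × 326.8 / 15 = 15.10 L/h
Infusion rate = CL × Css = 15.10 × 16 = 241.6 mg/h

242 mg/h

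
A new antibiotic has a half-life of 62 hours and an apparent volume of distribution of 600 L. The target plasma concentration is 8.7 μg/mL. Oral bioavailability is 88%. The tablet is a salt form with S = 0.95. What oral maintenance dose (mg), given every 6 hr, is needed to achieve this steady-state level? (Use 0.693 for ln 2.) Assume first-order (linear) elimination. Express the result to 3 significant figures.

CL = 0.693 × Vd / t½ = 0.693 × 600.0 / 62 = 6.706 L/h
D = CL × Css × τ / F / S = 6.706 × 8.7 × 6 / 0.88 / 0.95 = 418.7 mg

419 mg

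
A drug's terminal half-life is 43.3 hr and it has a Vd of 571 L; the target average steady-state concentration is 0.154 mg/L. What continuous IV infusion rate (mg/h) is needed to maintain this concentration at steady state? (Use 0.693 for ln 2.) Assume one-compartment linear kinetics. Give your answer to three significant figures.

1.41 mg/h

k = 0.693/43.3 = 0.01600 h⁻¹, so CL = k·Vd = 0.01600 × 571.0 = 9.136 L/h
Infusion rate = CL × Css = 9.136 × 0.154 = 1.407 mg/h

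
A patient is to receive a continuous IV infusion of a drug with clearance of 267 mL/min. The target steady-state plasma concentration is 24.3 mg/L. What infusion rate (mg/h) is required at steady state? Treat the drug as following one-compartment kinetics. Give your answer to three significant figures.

CL = 267 mL/min = 267 × 0.06 = 16.02 L/h
Infusion rate = CL · Css = 16.02 L/h × 24.3 mg/L = 389.3 mg/h

389 mg/h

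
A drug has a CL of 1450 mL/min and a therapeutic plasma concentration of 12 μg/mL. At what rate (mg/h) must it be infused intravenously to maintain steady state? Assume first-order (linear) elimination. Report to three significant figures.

1040 mg/h

CL = 1450 mL/min = 1450 × 0.06 = 87.00 L/h
R₀ = 87.00 × 12 = 1044 mg/h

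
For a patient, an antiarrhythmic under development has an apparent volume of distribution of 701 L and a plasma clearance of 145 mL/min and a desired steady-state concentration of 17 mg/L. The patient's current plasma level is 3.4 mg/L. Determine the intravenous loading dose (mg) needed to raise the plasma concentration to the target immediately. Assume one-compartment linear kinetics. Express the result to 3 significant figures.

9530 mg

LD is governed by Vd — clearance does not enter the loading-dose calculation.
Concentration deficit ΔC = 17 − 3.4 = 13.60 mg/L
LD = Vd × ΔC = 701.0 × 13.60 = 9534 mg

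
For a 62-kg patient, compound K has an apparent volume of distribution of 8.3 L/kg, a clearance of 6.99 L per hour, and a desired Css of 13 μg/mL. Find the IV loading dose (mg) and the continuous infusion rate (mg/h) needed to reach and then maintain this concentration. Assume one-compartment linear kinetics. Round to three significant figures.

(a) 6690 mg; (b) 90.9 mg/h

Total Vd = 8.3 × 62 = 514.6 L
Loading: fill Vd to C_target → 514.6 L × 13 mg/L = 6690 mg
Infusion rate = 6.990 L/h × 13 mg/L = 90.87 mg/h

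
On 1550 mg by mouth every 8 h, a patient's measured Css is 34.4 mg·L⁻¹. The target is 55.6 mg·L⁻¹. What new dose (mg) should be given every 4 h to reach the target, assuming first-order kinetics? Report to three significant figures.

For first-order elimination, Css ∝ F·D/(CL·τ); F and CL are unchanged, so Css ∝ D/τ.
D₂ = D₁ × (Css,target / Css,current) × (τ₂/τ₁) = 1550 × (55.6/34.4) × (4/8) = 1253 mg

1250 mg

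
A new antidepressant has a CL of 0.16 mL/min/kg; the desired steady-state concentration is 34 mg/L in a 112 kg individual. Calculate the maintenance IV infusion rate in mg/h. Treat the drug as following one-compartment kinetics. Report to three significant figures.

36.6 mg/h

CL = 0.16 mL/min/kg × 112 kg = 17.92 mL/min = 17.92 × 60/1000 = 1.075 L/h
At steady state, infusion rate equals elimination rate: rate in = CL × Css.
Infusion rate = CL · Css = 1.075 L/h × 34 mg/L = 36.55 mg/h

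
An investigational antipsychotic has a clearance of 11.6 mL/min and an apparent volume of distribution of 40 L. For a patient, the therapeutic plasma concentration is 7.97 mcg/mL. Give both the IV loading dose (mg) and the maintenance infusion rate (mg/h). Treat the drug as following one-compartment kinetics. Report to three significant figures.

(a) 319 mg; (b) 5.55 mg/h

Loading: fill Vd to C_target → 40.00 L × 7.97 mg/L = 318.8 mg
Convert clearance: 11.6 mL/min × 60 min/h ÷ 1000 mL/L = 0.6960 L/h
Maintenance: replace elimination → rate = CL × Css = 0.6960 × 7.97 = 5.547 mg/h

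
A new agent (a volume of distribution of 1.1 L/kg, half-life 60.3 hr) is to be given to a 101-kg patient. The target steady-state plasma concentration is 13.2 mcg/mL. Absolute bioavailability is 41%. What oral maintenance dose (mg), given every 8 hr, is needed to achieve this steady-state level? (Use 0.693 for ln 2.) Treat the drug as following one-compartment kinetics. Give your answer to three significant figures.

329 mg

Total Vd = 1.1 × 101 = 111.1 L
CL = 0.693 × Vd / t½ = 0.693 × 111.1 / 60.3 = 1.277 L/h
D = CL × Css × τ / F = 1.277 × 13.2 × 8 / 0.41 = 328.9 mg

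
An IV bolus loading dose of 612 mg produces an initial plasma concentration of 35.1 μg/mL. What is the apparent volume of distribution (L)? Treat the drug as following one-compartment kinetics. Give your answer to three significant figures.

Immediately after an IV bolus, C₀ = Dose / Vd, so Vd = Dose / C₀.
Vd = 612 / 35.1 = 17.44 L

17.4 L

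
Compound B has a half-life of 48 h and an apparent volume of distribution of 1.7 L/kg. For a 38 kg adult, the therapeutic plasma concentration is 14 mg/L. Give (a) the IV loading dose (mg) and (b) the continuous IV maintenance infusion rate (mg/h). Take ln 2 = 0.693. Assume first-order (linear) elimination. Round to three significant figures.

(a) 904 mg; (b) 13.1 mg/h

Total Vd = 1.7 × 38 = 64.60 L
LD = Vd × C = 64.60 × 14 = 904.4 mg
CL = 0.693 × Vd / t½ = 0.693 × 64.60 / 48 = 0.9327 L/h
Infusion rate = CL × Css = 0.9327 × 14 = 13.06 mg/h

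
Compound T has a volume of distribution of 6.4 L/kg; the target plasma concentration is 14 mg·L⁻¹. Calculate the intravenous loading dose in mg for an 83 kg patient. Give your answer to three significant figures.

7440 mg

Total Vd = 6.4 × 83 = 531.2 L
LD = Vd × C = 531.2 × 14.00 = 7437 mg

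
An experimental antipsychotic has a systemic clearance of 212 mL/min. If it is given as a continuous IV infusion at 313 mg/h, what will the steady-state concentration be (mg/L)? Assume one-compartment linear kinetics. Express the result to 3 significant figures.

24.6 mg/L

CL = 212 mL/min × 60/1000 = 12.72 L/h
Css = rate / CL = 313 / 12.72 = 24.61 mg/L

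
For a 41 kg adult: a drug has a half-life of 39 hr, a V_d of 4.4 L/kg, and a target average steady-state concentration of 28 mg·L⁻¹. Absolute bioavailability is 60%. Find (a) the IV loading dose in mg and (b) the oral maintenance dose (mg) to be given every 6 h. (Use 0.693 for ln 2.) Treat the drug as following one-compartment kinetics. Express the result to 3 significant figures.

(a) 5050 mg; (b) 898 mg

Vd = 4.4 L/kg × 41 kg = 180.4 L
LD = Vd × C = 180.4 × 28 = 5051 mg
CL = 0.693 × Vd / t½ = 0.693 × 180.4 / 39 = 3.206 L/h
D = CL × Css × τ / F = 3.206 × 28 × 6 / 0.6 = 897.7 mg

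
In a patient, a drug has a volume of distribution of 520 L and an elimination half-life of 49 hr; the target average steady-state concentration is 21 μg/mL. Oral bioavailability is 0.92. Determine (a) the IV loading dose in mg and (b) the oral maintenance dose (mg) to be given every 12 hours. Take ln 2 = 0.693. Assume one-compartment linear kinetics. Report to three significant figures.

(a) 10900 mg; (b) 2010 mg

LD = Vd × C = 520.0 × 21 = 10920 mg
CL = 0.693 × Vd / t½ = 0.693 × 520.0 / 49 = 7.354 L/h
D = CL × Css × τ / F = 7.354 × 21 × 12 / 0.92 = 2014 mg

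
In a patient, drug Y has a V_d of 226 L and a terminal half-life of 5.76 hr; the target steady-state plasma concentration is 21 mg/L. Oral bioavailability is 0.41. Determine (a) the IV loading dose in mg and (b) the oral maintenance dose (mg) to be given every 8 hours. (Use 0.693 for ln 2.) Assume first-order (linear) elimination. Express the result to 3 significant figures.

(a) 4750 mg; (b) 11100 mg

LD = Vd × C = 226.0 × 21 = 4746 mg
CL = 0.693 × Vd / t½ = 0.693 × 226.0 / 5.76 = 27.19 L/h
D = CL × Css × τ / F = 27.19 × 21 × 8 / 0.41 = 11140 mg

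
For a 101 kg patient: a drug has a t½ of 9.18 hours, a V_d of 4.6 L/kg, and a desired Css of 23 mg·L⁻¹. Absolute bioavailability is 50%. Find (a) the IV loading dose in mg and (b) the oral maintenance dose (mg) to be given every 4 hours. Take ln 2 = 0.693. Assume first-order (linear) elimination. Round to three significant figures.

(a) 10700 mg; (b) 6450 mg

Total Vd = 4.6 × 101 = 464.6 L
LD = Vd × C = 464.6 × 23 = 10690 mg
CL = 0.693 × Vd / t½ = 0.693 × 464.6 / 9.18 = 35.07 L/h
D = CL × Css × τ / F = 35.07 × 23 × 4 / 0.5 = 6453 mg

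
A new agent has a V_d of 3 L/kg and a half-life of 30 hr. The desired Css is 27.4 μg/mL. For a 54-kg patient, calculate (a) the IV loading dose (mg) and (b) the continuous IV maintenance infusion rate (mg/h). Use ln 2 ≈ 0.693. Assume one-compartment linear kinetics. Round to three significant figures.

Vd(total) = 54 kg × 3 L/kg = 162.0 L
LD = Vd × C = 162.0 × 27.4 = 4439 mg
CL = 0.693 × Vd / t½ = 0.693 × 162.0 / 30 = 3.742 L/h
Infusion rate = CL × Css = 3.742 × 27.4 = 102.5 mg/h

(a) 4440 mg; (b) 103 mg/h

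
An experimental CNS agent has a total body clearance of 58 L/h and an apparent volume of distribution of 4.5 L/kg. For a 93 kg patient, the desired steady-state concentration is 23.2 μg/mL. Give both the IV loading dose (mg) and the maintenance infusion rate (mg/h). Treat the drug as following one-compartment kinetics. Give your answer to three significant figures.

Total Vd = 4.5 × 93 = 418.5 L
LD = Vd · C_target = 418.5 × 23.2 = 9709 mg
Infusion rate = 58.00 L/h × 23.2 mg/L = 1346 mg/h

(a) 9710 mg; (b) 1350 mg/h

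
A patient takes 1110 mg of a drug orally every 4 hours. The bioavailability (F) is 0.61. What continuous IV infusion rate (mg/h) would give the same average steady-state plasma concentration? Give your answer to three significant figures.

169 mg/h

Equivalent systemic input: infusion rate = F·D/τ.
Rate = 0.61 × 1110 / 4 = 169.3 mg/h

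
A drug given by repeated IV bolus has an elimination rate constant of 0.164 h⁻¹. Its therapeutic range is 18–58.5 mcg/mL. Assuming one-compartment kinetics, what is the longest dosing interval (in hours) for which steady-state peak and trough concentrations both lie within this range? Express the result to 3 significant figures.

Between IV bolus doses, concentration decays as C = C₀·e^(−kτ), so C_peak/C_trough = e^(kτ).
τ_max = ln(C_peak/C_trough) / k = ln(58.5/18) / 0.1640 = 1.179 / 0.1640 = 7.189 h

7.19 h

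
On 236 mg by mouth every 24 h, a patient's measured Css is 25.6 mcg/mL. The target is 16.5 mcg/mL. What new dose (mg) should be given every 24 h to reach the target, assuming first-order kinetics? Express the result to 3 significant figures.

152 mg

With linear kinetics, Css is proportional to dose rate (D/τ) at fixed clearance.
D₂ = D₁ × (Css,target / Css,current) = 236 × 16.5/25.6 = 152.1 mg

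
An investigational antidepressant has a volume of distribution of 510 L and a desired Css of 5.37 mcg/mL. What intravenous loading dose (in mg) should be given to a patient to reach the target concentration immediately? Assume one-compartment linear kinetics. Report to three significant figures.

LD = Vd × C = 510.0 × 5.370 = 2739 mg

2740 mg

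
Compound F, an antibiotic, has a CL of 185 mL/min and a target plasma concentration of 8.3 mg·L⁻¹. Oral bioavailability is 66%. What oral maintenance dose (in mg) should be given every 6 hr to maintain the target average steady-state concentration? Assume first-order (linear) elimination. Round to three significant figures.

838 mg

CL = 185 mL/min = 185 × 0.06 = 11.10 L/h
D = CL × Css × τ / F = 11.10 × 8.3 × 6 / 0.66 = 837.5 mg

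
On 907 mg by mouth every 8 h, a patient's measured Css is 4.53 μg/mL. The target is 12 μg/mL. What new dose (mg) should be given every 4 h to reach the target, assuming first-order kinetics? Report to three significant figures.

With linear kinetics, Css is proportional to dose rate (D/τ) at fixed clearance.
D₂ = D₁ × (Css,target / Css,current) × (τ₂/τ₁) = 907 × (12/4.53) × (4/8) = 1201 mg

1200 mg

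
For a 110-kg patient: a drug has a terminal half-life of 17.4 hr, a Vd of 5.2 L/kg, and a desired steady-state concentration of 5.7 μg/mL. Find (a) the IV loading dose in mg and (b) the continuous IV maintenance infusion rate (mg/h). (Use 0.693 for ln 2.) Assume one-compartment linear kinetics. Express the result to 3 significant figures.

(a) 3260 mg; (b) 130 mg/h

Total Vd = 5.2 × 110 = 572.0 L
LD = Vd × C = 572.0 × 5.7 = 3260 mg
CL = 0.693 × Vd / t½ = 0.693 × 572.0 / 17.4 = 22.78 L/h
Infusion rate = CL × Css = 22.78 × 5.7 = 129.8 mg/h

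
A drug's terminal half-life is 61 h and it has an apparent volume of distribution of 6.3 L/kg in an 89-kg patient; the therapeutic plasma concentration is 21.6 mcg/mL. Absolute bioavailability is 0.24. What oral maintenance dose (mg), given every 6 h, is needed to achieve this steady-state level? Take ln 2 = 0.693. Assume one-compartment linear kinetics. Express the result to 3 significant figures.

3440 mg

Vd(total) = 89 kg × 6.3 L/kg = 560.7 L
k = 0.693/61 = 0.01136 h⁻¹, so CL = k·Vd = 0.01136 × 560.7 = 6.370 L/h
D = CL × Css × τ / F = 6.370 × 21.6 × 6 / 0.24 = 3440 mg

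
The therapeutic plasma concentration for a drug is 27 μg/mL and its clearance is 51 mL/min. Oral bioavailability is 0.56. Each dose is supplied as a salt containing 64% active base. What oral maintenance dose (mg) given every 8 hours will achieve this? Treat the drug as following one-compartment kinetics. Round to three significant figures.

1840 mg

CL = 51 mL/min = 51 × 0.06 = 3.060 L/h
D = CL × Css × τ / F / S = 3.060 × 27 × 8 / 0.56 / 0.64 = 1844 mg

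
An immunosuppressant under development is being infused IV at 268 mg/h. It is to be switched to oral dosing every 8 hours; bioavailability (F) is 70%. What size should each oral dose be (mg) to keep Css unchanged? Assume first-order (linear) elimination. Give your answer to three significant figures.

To maintain the same Css, the systemic dosing rate must be unchanged: F·D/τ = infusion rate.
D = rate × τ / F = 268 × 8 / 0.7 = 3063 mg

3060 mg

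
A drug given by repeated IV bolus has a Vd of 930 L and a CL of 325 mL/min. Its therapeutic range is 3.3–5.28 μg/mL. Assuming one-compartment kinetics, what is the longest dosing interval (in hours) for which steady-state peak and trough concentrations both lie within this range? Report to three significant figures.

22.4 h

CL = 325 mL/min = 325 × 0.06 = 19.50 L/h
k = CL / Vd = 19.50 / 930.0 = 0.02097 h⁻¹
Between IV bolus doses, concentration decays as C = C₀·e^(−kτ), so C_peak/C_trough = e^(kτ).
τ_max = ln(C_peak/C_trough) / k = ln(5.28/3.3) / 0.02097 = 0.4700 / 0.02097 = 22.41 h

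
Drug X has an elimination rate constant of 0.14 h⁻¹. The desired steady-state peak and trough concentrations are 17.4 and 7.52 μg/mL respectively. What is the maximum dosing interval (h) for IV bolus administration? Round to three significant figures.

Between IV bolus doses, concentration decays as C = C₀·e^(−kτ), so C_peak/C_trough = e^(kτ).
τ_max = ln(C_peak/C_trough) / k = ln(17.4/7.52) / 0.1400 = 0.8389 / 0.1400 = 5.992 h

5.99 h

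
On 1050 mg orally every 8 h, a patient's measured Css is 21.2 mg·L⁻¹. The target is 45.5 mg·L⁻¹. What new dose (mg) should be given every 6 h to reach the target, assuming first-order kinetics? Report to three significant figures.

For first-order elimination, Css ∝ F·D/(CL·τ); F and CL are unchanged, so Css ∝ D/τ.
D₂ = D₁ × (Css,target / Css,current) × (τ₂/τ₁) = 1050 × (45.5/21.2) × (6/8) = 1690 mg

1690 mg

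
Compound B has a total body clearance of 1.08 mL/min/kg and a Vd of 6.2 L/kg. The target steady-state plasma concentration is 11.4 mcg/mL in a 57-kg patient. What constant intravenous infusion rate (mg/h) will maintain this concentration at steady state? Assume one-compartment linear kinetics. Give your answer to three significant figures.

CL = 1.08 mL/min/kg × 57 kg = 61.56 mL/min = 61.56 × 60/1000 = 3.694 L/h
Rate = CL × Css = 3.694 × 11.4 = 42.11 mg/h

42.1 mg/h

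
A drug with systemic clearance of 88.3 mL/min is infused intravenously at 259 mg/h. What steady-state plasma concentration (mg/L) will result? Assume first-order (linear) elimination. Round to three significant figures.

CL = 88.3 mL/min × 60/1000 = 5.298 L/h
Css = rate / CL = 259 / 5.298 = 48.89 mg/L

48.9 mg/L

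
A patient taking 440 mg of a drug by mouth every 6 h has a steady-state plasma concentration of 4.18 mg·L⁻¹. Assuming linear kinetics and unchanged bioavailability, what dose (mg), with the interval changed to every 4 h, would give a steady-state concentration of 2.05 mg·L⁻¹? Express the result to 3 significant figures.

144 mg

With linear kinetics, Css is proportional to dose rate (D/τ) at fixed clearance.
D₂ = D₁ × (Css,target / Css,current) × (τ₂/τ₁) = 440 × (2.05/4.18) × (4/6) = 143.9 mg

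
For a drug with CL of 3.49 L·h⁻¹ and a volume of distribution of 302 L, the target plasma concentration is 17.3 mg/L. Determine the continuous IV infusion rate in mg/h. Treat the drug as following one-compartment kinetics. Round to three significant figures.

Rate = CL × Css = 3.490 × 17.3 = 60.38 mg/h

60.4 mg/h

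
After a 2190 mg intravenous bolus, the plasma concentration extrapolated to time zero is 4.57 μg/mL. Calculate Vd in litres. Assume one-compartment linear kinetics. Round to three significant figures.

Immediately after an IV bolus, C₀ = Dose / Vd, so Vd = Dose / C₀.
Vd = 2190 / 4.57 = 479.2 L

479 L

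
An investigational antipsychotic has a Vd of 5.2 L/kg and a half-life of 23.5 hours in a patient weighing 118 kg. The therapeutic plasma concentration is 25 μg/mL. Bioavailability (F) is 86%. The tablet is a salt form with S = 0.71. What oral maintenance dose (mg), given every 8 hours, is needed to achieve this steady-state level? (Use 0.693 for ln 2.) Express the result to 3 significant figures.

Vd(total) = 118 kg × 5.2 L/kg = 613.6 L
CL = 0.693 × Vd / t½ = 0.693 × 613.6 / 23.5 = 18.09 L/h
D = CL × Css × τ / F / S = 18.09 × 25 × 8 / 0.86 / 0.71 = 5925 mg

5930 mg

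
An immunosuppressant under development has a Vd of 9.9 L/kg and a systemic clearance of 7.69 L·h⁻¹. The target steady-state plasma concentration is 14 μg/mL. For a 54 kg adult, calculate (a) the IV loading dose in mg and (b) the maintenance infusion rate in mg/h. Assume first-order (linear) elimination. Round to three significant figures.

Total Vd = 9.9 × 54 = 534.6 L
LD = Vd · C_target = 534.6 × 14 = 7484 mg
Infusion rate = 7.690 L/h × 14 mg/L = 107.7 mg/h

(a) 7480 mg; (b) 108 mg/h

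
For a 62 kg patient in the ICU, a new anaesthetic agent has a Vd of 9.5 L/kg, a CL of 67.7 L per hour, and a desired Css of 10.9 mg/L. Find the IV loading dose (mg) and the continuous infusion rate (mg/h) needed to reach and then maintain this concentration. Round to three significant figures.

(a) 6420 mg; (b) 738 mg/h

Vd(total) = 62 kg × 9.5 L/kg = 589.0 L
Loading: fill Vd to C_target → 589.0 L × 10.9 mg/L = 6420 mg
Maintenance: replace elimination → rate = CL × Css = 67.70 × 10.9 = 737.9 mg/h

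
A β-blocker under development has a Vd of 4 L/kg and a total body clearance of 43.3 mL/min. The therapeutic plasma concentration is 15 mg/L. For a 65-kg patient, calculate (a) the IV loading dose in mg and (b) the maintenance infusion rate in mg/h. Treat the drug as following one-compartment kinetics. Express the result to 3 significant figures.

(a) 3900 mg; (b) 39.0 mg/h

Total Vd = 4 × 65 = 260.0 L
LD = Vd · C_target = 260.0 × 15 = 3900 mg
CL = 43.3 mL/min = 43.3 × 0.06 = 2.598 L/h
Maintenance: replace elimination → rate = CL × Css = 2.598 × 15 = 38.97 mg/h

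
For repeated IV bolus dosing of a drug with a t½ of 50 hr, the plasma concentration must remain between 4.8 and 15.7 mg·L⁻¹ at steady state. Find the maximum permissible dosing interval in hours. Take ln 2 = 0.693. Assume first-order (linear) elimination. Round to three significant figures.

k = 0.693 / t½ = 0.693 / 50 = 0.01386 h⁻¹
Between IV bolus doses, concentration decays as C = C₀·e^(−kτ), so C_peak/C_trough = e^(kτ).
τ_max = ln(C_peak/C_trough) / k = ln(15.7/4.8) / 0.01386 = 1.185 / 0.01386 = 85.50 h

85.5 h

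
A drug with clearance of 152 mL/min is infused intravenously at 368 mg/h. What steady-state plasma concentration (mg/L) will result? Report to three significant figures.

CL = 152 mL/min × 60/1000 = 9.120 L/h
Css = rate / CL = 368 / 9.120 = 40.35 mg/L

40.4 mg/L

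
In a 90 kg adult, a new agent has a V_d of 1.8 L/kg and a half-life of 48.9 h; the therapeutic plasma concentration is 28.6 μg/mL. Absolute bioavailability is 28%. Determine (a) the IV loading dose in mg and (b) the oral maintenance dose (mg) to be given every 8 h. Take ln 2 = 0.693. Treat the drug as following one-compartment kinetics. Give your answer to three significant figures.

(a) 4630 mg; (b) 1880 mg

Vd = 1.8 L/kg × 90 kg = 162.0 L
LD = Vd × C = 162.0 × 28.6 = 4633 mg
CL = 0.693 × Vd / t½ = 0.693 × 162.0 / 48.9 = 2.296 L/h
D = CL × Css × τ / F = 2.296 × 28.6 × 8 / 0.28 = 1876 mg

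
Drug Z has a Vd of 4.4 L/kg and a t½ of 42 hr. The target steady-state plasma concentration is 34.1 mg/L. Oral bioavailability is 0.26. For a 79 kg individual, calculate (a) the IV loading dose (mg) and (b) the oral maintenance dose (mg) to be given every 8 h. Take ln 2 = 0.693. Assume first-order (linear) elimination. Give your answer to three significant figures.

(a) 11900 mg; (b) 6020 mg

Total Vd = 4.4 × 79 = 347.6 L
LD = Vd × C = 347.6 × 34.1 = 11850 mg
CL = 0.693 × Vd / t½ = 0.693 × 347.6 / 42 = 5.735 L/h
D = CL × Css × τ / F = 5.735 × 34.1 × 8 / 0.26 = 6017 mg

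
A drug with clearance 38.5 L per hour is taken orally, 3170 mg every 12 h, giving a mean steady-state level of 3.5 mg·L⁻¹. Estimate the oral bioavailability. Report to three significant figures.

F·D/τ = CL·Css at steady state → F = CL·Css·τ / D.
F = 38.5 × 3.5 × 12 / 3170 = 0.510

0.510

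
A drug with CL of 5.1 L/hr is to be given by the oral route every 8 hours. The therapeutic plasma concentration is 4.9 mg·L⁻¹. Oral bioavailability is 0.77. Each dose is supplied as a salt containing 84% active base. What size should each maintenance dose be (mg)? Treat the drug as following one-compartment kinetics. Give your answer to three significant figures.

D = CL × Css × τ / F / S = 5.100 × 4.9 × 8 / 0.77 / 0.84 = 309.1 mg

309 mg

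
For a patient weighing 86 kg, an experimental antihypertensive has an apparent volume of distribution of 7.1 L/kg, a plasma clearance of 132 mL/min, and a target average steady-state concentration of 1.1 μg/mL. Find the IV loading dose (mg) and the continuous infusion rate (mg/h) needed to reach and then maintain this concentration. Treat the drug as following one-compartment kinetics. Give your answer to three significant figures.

Vd = 7.1 L/kg × 86 kg = 610.6 L
Loading: fill Vd to C_target → 610.6 L × 1.1 mg/L = 671.7 mg
CL = 132 mL/min × 60/1000 = 7.920 L/h
Infusion rate = 7.920 L/h × 1.1 mg/L = 8.712 mg/h

(a) 672 mg; (b) 8.71 mg/h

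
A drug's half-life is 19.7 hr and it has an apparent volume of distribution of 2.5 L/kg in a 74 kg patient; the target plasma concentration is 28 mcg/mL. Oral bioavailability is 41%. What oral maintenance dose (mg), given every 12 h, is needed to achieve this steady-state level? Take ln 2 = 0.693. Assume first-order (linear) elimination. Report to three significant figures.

Total Vd = 2.5 × 74 = 185.0 L
CL = 0.693 × Vd / t½ = 0.693 × 185.0 / 19.7 = 6.508 L/h
D = CL × Css × τ / F = 6.508 × 28 × 12 / 0.41 = 5333 mg

5330 mg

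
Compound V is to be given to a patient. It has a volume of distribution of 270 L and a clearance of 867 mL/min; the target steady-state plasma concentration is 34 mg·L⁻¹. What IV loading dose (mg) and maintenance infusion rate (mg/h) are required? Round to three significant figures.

Loading dose = Vd × C = 270.0 × 34 = 9180 mg
Convert clearance: 867 mL/min × 60 min/h ÷ 1000 mL/L = 52.02 L/h
Maintenance: replace elimination → rate = CL × Css = 52.02 × 34 = 1769 mg/h

(a) 9180 mg; (b) 1770 mg/h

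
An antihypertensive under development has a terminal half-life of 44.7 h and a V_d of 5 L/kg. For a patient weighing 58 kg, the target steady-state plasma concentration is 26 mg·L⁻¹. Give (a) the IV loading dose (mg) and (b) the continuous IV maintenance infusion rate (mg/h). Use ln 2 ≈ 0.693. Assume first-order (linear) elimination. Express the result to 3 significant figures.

Total Vd = 5 × 58 = 290.0 L
LD = Vd × C = 290.0 × 26 = 7540 mg
CL = 0.693 × Vd / t½ = 0.693 × 290.0 / 44.7 = 4.496 L/h
Infusion rate = CL × Css = 4.496 × 26 = 116.9 mg/h

(a) 7540 mg; (b) 117 mg/h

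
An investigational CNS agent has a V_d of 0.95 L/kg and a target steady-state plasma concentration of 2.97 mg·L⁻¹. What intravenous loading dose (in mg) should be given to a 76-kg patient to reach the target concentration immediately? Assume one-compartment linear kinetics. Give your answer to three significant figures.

Vd = 0.95 L/kg × 76 kg = 72.20 L
The loading dose fills Vd to the target concentration.
LD = Vd × C = 72.20 × 2.970 = 214.4 mg

214 mg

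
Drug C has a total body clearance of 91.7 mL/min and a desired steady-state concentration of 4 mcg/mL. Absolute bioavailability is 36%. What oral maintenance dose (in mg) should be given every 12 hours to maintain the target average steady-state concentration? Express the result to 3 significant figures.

CL = 91.7 mL/min = 91.7 × 0.06 = 5.502 L/h
D = CL × Css × τ / F = 5.502 × 4 × 12 / 0.36 = 733.6 mg

734 mg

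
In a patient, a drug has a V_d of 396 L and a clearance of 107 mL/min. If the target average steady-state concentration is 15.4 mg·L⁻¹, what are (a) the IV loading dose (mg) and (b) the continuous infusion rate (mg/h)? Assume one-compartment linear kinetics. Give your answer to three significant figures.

Loading: fill Vd to C_target → 396.0 L × 15.4 mg/L = 6098 mg
CL = 107 mL/min × 60/1000 = 6.420 L/h
Maintenance infusion rate = CL × Css = 6.420 × 15.4 = 98.87 mg/h

(a) 6100 mg; (b) 98.9 mg/h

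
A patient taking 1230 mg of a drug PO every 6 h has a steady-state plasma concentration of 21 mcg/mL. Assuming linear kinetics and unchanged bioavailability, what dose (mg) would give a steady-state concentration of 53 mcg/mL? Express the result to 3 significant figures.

For first-order elimination, Css ∝ F·D/(CL·τ); F and CL are unchanged, so Css ∝ D/τ.
D₂ = D₁ × (Css,target / Css,current) = 1230 × 53/21 = 3104 mg

3100 mg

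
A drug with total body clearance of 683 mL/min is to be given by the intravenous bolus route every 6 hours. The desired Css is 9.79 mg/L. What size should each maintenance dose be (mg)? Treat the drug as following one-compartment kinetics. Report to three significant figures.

2410 mg

CL = 683 mL/min × 60/1000 = 40.98 L/h
D = CL × Css × τ = 40.98 × 9.79 × 6 = 2407 mg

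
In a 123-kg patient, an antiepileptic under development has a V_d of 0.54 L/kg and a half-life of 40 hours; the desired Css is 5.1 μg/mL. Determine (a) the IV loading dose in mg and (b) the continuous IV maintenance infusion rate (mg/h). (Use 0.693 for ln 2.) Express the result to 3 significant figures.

Vd(total) = 123 kg × 0.54 L/kg = 66.42 L
LD = Vd × C = 66.42 × 5.1 = 338.7 mg
CL = 0.693 × Vd / t½ = 0.693 × 66.42 / 40 = 1.151 L/h
Infusion rate = CL × Css = 1.151 × 5.1 = 5.870 mg/h

(a) 339 mg; (b) 5.87 mg/h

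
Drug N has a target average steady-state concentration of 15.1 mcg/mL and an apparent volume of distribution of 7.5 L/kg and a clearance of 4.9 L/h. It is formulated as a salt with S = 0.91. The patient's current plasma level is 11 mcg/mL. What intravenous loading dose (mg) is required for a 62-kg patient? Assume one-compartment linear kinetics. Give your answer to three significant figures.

2100 mg

Total Vd = 7.5 × 62 = 465.0 L
Concentration deficit ΔC = 15.1 − 11 = 4.100 mg/L
LD = Vd × ΔC / S = 465.0 × 4.100 / 0.91 = 2095 mg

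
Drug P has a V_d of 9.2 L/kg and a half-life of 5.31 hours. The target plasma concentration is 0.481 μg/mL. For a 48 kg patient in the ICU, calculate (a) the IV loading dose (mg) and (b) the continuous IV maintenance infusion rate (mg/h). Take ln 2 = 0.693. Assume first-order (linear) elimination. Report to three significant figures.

(a) 212 mg; (b) 27.7 mg/h

Total Vd = 9.2 × 48 = 441.6 L
LD = Vd × C = 441.6 × 0.481 = 212.4 mg
CL = 0.693 × Vd / t½ = 0.693 × 441.6 / 5.31 = 57.63 L/h
Infusion rate = CL × Css = 57.63 × 0.481 = 27.72 mg/h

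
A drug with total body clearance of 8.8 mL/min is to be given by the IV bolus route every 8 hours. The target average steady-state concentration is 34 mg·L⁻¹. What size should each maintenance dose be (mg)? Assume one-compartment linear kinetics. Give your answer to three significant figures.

144 mg

CL = 8.8 mL/min = 8.8 × 0.06 = 0.5280 L/h
D = CL × Css × τ = 0.5280 × 34 × 8 = 143.6 mg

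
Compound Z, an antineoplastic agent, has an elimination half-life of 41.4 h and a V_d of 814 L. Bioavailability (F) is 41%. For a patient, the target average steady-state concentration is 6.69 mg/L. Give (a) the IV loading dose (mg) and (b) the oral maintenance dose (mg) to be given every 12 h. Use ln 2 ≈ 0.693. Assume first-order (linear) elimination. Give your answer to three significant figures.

(a) 5450 mg; (b) 2670 mg

LD = Vd × C = 814.0 × 6.69 = 5446 mg
CL = 0.693 × Vd / t½ = 0.693 × 814.0 / 41.4 = 13.63 L/h
D = CL × Css × τ / F = 13.63 × 6.69 × 12 / 0.41 = 2669 mg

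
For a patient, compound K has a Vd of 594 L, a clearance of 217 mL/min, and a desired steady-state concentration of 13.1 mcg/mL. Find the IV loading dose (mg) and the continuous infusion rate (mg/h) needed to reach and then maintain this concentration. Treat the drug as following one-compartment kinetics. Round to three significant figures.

LD = Vd · C_target = 594.0 × 13.1 = 7781 mg
CL = 217 mL/min × 60/1000 = 13.02 L/h
Maintenance: replace elimination → rate = CL × Css = 13.02 × 13.1 = 170.6 mg/h

(a) 7780 mg; (b) 171 mg/h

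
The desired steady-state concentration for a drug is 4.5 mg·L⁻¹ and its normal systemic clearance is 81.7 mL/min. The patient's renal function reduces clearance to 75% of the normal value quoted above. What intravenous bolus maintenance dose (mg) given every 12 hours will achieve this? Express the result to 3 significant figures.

CL = 81.7 mL/min × 60/1000 = 4.902 L/h
Patient clearance = 0.75 × 4.902 = 3.677 L/h
D = CL × Css × τ = 3.677 × 4.5 × 12 = 198.6 mg

199 mg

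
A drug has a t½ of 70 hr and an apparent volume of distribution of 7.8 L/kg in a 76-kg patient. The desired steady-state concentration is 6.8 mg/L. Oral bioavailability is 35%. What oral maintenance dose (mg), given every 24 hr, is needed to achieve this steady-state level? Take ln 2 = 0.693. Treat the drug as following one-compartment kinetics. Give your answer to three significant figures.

2740 mg

Vd = 7.8 L/kg × 76 kg = 592.8 L
k = 0.693/70 = 0.009900 h⁻¹, so CL = k·Vd = 0.009900 × 592.8 = 5.869 L/h
D = CL × Css × τ / F = 5.869 × 6.8 × 24 / 0.35 = 2737 mg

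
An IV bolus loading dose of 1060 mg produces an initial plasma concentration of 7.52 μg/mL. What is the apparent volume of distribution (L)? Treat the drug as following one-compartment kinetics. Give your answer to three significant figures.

Immediately after an IV bolus, C₀ = Dose / Vd, so Vd = Dose / C₀.
Vd = 1060 / 7.52 = 141.0 L

141 L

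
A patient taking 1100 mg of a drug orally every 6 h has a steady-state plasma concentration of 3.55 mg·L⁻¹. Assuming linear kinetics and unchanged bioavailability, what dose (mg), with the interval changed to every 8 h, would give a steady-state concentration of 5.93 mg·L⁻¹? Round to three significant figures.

With linear kinetics, Css is proportional to dose rate (D/τ) at fixed clearance.
D₂ = D₁ × (Css,target / Css,current) × (τ₂/τ₁) = 1100 × (5.93/3.55) × (8/6) = 2450 mg

2450 mg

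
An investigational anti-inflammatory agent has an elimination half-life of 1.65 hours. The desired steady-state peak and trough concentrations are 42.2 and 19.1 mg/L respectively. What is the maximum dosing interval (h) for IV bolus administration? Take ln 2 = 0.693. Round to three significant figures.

1.89 h

k = 0.693 / t½ = 0.693 / 1.65 = 0.4200 h⁻¹
Between IV bolus doses, concentration decays as C = C₀·e^(−kτ), so C_peak/C_trough = e^(kτ).
τ_max = ln(C_peak/C_trough) / k = ln(42.2/19.1) / 0.4200 = 0.7927 / 0.4200 = 1.887 h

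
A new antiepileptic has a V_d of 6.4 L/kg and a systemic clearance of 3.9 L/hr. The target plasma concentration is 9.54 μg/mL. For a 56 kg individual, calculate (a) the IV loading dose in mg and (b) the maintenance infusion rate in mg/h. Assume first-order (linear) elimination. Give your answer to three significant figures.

(a) 3420 mg; (b) 37.2 mg/h

Vd(total) = 56 kg × 6.4 L/kg = 358.4 L
Loading: fill Vd to C_target → 358.4 L × 9.54 mg/L = 3419 mg
Maintenance: replace elimination → rate = CL × Css = 3.900 × 9.54 = 37.21 mg/h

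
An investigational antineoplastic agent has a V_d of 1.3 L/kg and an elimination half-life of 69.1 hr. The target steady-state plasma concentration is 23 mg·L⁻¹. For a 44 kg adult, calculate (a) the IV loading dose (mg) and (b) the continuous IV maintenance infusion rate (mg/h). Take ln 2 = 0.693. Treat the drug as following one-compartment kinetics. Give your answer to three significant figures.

(a) 1320 mg; (b) 13.2 mg/h

Total Vd = 1.3 × 44 = 57.20 L
LD = Vd × C = 57.20 × 23 = 1316 mg
CL = 0.693 × Vd / t½ = 0.693 × 57.20 / 69.1 = 0.5737 L/h
Infusion rate = CL × Css = 0.5737 × 23 = 13.20 mg/h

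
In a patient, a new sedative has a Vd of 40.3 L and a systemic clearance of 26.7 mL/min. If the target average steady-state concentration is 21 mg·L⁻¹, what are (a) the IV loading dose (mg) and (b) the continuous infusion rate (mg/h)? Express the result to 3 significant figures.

(a) 846 mg; (b) 33.6 mg/h

LD = Vd · C_target = 40.30 × 21 = 846.3 mg
CL = 26.7 mL/min × 60/1000 = 1.602 L/h
Infusion rate = 1.602 L/h × 21 mg/L = 33.64 mg/h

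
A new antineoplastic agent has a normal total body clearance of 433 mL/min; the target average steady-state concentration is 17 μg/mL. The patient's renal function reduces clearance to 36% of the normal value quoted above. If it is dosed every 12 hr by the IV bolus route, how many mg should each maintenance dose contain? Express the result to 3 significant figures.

Convert clearance: 433 mL/min × 60 min/h ÷ 1000 mL/L = 25.98 L/h
Patient clearance = 0.36 × 25.98 = 9.353 L/h
D = CL × Css × τ = 9.353 × 17 × 12 = 1908 mg

1910 mg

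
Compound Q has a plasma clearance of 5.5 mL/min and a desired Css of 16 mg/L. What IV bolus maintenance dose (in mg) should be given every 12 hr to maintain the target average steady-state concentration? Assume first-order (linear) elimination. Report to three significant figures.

63.4 mg

CL = 5.5 mL/min × 60/1000 = 0.3300 L/h
D = CL × Css × τ = 0.3300 × 16 × 12 = 63.36 mg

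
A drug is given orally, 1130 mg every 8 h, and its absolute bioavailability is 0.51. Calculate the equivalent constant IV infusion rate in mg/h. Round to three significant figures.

72.0 mg/h

Equivalent systemic input: infusion rate = F·D/τ.
Rate = 0.51 × 1130 / 8 = 72.04 mg/h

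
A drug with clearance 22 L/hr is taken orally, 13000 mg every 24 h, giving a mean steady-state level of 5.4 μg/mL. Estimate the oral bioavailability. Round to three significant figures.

0.219

F·D/τ = CL·Css at steady state → F = CL·Css·τ / D.
F = 22 × 5.4 × 24 / 13000 = 0.219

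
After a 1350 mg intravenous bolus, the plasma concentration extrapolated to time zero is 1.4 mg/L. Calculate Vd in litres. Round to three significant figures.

964 L

Immediately after an IV bolus, C₀ = Dose / Vd, so Vd = Dose / C₀.
Vd = 1350 / 1.4 = 964.3 L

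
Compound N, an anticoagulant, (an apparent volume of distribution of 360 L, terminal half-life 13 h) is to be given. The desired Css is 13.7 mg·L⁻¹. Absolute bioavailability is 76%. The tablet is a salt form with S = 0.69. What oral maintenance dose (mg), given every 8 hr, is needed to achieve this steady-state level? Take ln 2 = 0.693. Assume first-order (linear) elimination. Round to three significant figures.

CL = 0.693 × Vd / t½ = 0.693 × 360.0 / 13 = 19.19 L/h
D = CL × Css × τ / F / S = 19.19 × 13.7 × 8 / 0.76 / 0.69 = 4011 mg

4010 mg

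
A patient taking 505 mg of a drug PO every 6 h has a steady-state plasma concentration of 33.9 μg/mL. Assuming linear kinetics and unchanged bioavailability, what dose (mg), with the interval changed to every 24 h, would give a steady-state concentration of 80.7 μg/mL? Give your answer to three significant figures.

4810 mg

For first-order elimination, Css ∝ F·D/(CL·τ); F and CL are unchanged, so Css ∝ D/τ.
D₂ = D₁ × (Css,target / Css,current) × (τ₂/τ₁) = 505 × (80.7/33.9) × (24/6) = 4809 mg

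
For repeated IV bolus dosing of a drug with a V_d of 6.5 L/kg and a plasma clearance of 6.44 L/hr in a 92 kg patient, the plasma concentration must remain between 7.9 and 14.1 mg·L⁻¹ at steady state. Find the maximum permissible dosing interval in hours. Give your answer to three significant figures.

Vd = 6.5 L/kg × 92 kg = 598.0 L
k = CL / Vd = 6.440 / 598.0 = 0.01077 h⁻¹
Between IV bolus doses, concentration decays as C = C₀·e^(−kτ), so C_peak/C_trough = e^(kτ).
τ_max = ln(C_peak/C_trough) / k = ln(14.1/7.9) / 0.01077 = 0.5793 / 0.01077 = 53.79 h

53.8 h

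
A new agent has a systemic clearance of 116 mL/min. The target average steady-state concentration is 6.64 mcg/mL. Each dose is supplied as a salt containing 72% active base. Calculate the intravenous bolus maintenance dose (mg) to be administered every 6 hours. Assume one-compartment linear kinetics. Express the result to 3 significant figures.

385 mg

CL = 116 mL/min × 60/1000 = 6.960 L/h
D = CL × Css × τ / S = 6.960 × 6.64 × 6 / 0.72 = 385.1 mg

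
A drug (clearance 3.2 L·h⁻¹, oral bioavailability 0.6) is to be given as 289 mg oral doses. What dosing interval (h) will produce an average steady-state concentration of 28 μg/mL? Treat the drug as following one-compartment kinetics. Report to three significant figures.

1.94 h

F·D/τ = CL·Css → τ = F·D / (CL·Css).
τ = 0.6 × 289 / (3.2 × 28) = 1.935 h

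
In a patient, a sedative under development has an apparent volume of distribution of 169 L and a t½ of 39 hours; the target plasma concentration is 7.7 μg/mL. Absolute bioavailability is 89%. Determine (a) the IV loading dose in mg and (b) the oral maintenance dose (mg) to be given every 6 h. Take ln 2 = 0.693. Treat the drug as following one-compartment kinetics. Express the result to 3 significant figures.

LD = Vd × C = 169.0 × 7.7 = 1301 mg
CL = 0.693 × Vd / t½ = 0.693 × 169.0 / 39 = 3.003 L/h
D = CL × Css × τ / F = 3.003 × 7.7 × 6 / 0.89 = 155.9 mg

(a) 1300 mg; (b) 156 mg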